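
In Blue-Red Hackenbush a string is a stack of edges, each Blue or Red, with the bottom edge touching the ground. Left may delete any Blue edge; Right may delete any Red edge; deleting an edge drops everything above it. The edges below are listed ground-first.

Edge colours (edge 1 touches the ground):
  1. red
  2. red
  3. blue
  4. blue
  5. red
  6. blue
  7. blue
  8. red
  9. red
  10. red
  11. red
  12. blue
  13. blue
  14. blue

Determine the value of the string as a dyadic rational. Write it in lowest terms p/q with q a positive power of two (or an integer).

Build v(s[:k]) for k = 1..14, string s = red red blue blue red blue blue red red red red blue blue blue.
v(r) = { — | 0 } ⇒ -1
v(rr) = { — | -1, 0 } ⇒ -2
v(rrb) = { -2 | -1, 0 } ⇒ -3/2
v(rrbb) = { -2, -3/2 | -1, 0 } ⇒ -5/4
v(rrbbr) = { -2, -3/2 | -5/4, -1, 0 } ⇒ -11/8
v(rrbbrb) = { -2, -3/2, -11/8 | -5/4, -1, 0 } ⇒ -21/16
v(rrbbrbb) = { -2, -3/2, -11/8, -21/16 | -5/4, -1, 0 } ⇒ -41/32
v(rrbbrbbr) = { -2, -3/2, -11/8, -21/16 | -41/32, -5/4, -1, 0 } ⇒ -83/64
v(rrbbrbbrr) = { -2, -3/2, -11/8, -21/16 | -83/64, -41/32, -5/4, -1, 0 } ⇒ -167/128
v(rrbbrbbrrr) = { -2, -3/2, -11/8, -21/16 | -167/128, -83/64, -41/32, -5/4, -1, 0 } ⇒ -335/256
v(rrbbrbbrrrr) = { -2, -3/2, -11/8, -21/16 | -335/256, -167/128, -83/64, -41/32, -5/4, -1, 0 } ⇒ -671/512
v(rrbbrbbrrrrb) = { -2, -3/2, -11/8, -21/16, -671/512 | -335/256, -167/128, -83/64, -41/32, -5/4, -1, 0 } ⇒ -1341/1024
v(rrbbrbbrrrrbb) = { -2, -3/2, -11/8, -21/16, -671/512, -1341/1024 | -335/256, -167/128, -83/64, -41/32, -5/4, -1, 0 } ⇒ -2681/2048
v(rrbbrbbrrrrbbb) = { -2, -3/2, -11/8, -21/16, -671/512, -1341/1024, -2681/2048 | -335/256, -167/128, -83/64, -41/32, -5/4, -1, 0 } ⇒ -5361/4096

-5361/4096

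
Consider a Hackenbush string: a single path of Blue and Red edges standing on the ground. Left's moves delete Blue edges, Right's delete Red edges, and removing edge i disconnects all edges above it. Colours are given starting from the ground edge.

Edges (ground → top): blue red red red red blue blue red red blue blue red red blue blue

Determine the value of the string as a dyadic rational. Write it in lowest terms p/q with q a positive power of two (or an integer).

G(b) = { 0 | ∅ } -> 1
G(br) = { 0 | 1 } -> 1/2
G(brr) = { 0 | 1/2, 1 } -> 1/4
G(brrr) = { 0 | 1/4, 1/2, 1 } -> 1/8
G(brrrr) = { 0 | 1/8, 1/4, 1/2, 1 } -> 1/16
G(brrrrb) = { 0, 1/16 | 1/8, 1/4, 1/2, 1 } -> 3/32
G(brrrrbb) = { 0, 1/16, 3/32 | 1/8, 1/4, 1/2, 1 } -> 7/64
G(brrrrbbr) = { 0, 1/16, 3/32 | 7/64, 1/8, 1/4, 1/2, 1 } -> 13/128
G(brrrrbbrr) = { 0, 1/16, 3/32 | 13/128, 7/64, 1/8, 1/4, 1/2, 1 } -> 25/256
G(brrrrbbrrb) = { 0, 1/16, 3/32, 25/256 | 13/128, 7/64, 1/8, 1/4, 1/2, 1 } -> 51/512
G(brrrrbbrrbb) = { 0, 1/16, 3/32, 25/256, 51/512 | 13/128, 7/64, 1/8, 1/4, 1/2, 1 } -> 103/1024
G(brrrrbbrrbbr) = { 0, 1/16, 3/32, 25/256, 51/512 | 103/1024, 13/128, 7/64, 1/8, 1/4, 1/2, 1 } -> 205/2048
G(brrrrbbrrbbrr) = { 0, 1/16, 3/32, 25/256, 51/512 | 205/2048, 103/1024, 13/128, 7/64, 1/8, 1/4, 1/2, 1 } -> 409/4096
G(brrrrbbrrbbrrb) = { 0, 1/16, 3/32, 25/256, 51/512, 409/4096 | 205/2048, 103/1024, 13/128, 7/64, 1/8, 1/4, 1/2, 1 } -> 819/8192
G(brrrrbbrrbbrrbb) = { 0, 1/16, 3/32, 25/256, 51/512, 409/4096, 819/8192 | 205/2048, 103/1024, 13/128, 7/64, 1/8, 1/4, 1/2, 1 } -> 1639/16384

1639/16384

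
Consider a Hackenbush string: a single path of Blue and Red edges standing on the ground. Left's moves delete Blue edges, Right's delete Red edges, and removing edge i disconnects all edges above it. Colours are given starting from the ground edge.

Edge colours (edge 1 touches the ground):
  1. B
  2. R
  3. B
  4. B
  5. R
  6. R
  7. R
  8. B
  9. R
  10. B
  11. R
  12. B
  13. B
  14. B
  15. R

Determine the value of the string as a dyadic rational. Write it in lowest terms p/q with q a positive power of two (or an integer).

12637/16384

Build value(s[:k]) for k = 1..15, string s = B R B B R R R B R B R B B B R.
edge 1 of 15 (B): { 0 | — } → 1
edge 2 of 15 (R): { 0 | 1 } → 1/2
edge 3 of 15 (B): { 0,1/2 | 1 } → 3/4
edge 4 of 15 (B): { 0,1/2,3/4 | 1 } → 7/8
edge 5 of 15 (R): { 0,1/2,3/4 | 7/8,1 } → 13/16
edge 6 of 15 (R): { 0,1/2,3/4 | 13/16,7/8,1 } → 25/32
edge 7 of 15 (R): { 0,1/2,3/4 | 25/32,13/16,7/8,1 } → 49/64
edge 8 of 15 (B): { 0,1/2,3/4,49/64 | 25/32,13/16,7/8,1 } → 99/128
edge 9 of 15 (R): { 0,1/2,3/4,49/64 | 99/128,25/32,13/16,7/8,1 } → 197/256
edge 10 of 15 (B): { 0,1/2,3/4,49/64,197/256 | 99/128,25/32,13/16,7/8,1 } → 395/512
edge 11 of 15 (R): { 0,1/2,3/4,49/64,197/256 | 395/512,99/128,25/32,13/16,7/8,1 } → 789/1024
edge 12 of 15 (B): { 0,1/2,3/4,49/64,197/256,789/1024 | 395/512,99/128,25/32,13/16,7/8,1 } → 1579/2048
edge 13 of 15 (B): { 0,1/2,3/4,49/64,197/256,789/1024,1579/2048 | 395/512,99/128,25/32,13/16,7/8,1 } → 3159/4096
edge 14 of 15 (B): { 0,1/2,3/4,49/64,197/256,789/1024,1579/2048,3159/4096 | 395/512,99/128,25/32,13/16,7/8,1 } → 6319/8192
edge 15 of 15 (R): { 0,1/2,3/4,49/64,197/256,789/1024,1579/2048,3159/4096 | 6319/8192,395/512,99/128,25/32,13/16,7/8,1 } → 12637/16384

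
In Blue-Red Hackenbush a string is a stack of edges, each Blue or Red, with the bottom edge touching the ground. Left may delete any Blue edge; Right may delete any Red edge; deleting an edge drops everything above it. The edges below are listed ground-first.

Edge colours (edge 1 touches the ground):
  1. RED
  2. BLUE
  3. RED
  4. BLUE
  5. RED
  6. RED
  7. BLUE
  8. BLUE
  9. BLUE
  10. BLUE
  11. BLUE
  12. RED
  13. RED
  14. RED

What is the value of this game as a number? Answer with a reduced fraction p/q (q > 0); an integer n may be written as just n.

Recurse on prefixes of the 14-edge string RED BLUE RED BLUE RED RED BLUE BLUE BLUE BLUE BLUE RED RED RED:
edge 1 of 14 (RED): { (no moves) | 0 } so -1
edge 2 of 14 (BLUE): { -1 | 0 } so -1/2
edge 3 of 14 (RED): { -1 | -1/2, 0 } so -3/4
edge 4 of 14 (BLUE): { -1, -3/4 | -1/2, 0 } so -5/8
edge 5 of 14 (RED): { -1, -3/4 | -5/8, -1/2, 0 } so -11/16
edge 6 of 14 (RED): { -1, -3/4 | -11/16, -5/8, -1/2, 0 } so -23/32
edge 7 of 14 (BLUE): { -1, -3/4, -23/32 | -11/16, -5/8, -1/2, 0 } so -45/64
edge 8 of 14 (BLUE): { -1, -3/4, -23/32, -45/64 | -11/16, -5/8, -1/2, 0 } so -89/128
edge 9 of 14 (BLUE): { -1, -3/4, -23/32, -45/64, -89/128 | -11/16, -5/8, -1/2, 0 } so -177/256
edge 10 of 14 (BLUE): { -1, -3/4, -23/32, -45/64, -89/128, -177/256 | -11/16, -5/8, -1/2, 0 } so -353/512
edge 11 of 14 (BLUE): { -1, -3/4, -23/32, -45/64, -89/128, -177/256, -353/512 | -11/16, -5/8, -1/2, 0 } so -705/1024
edge 12 of 14 (RED): { -1, -3/4, -23/32, -45/64, -89/128, -177/256, -353/512 | -705/1024, -11/16, -5/8, -1/2, 0 } so -1411/2048
edge 13 of 14 (RED): { -1, -3/4, -23/32, -45/64, -89/128, -177/256, -353/512 | -1411/2048, -705/1024, -11/16, -5/8, -1/2, 0 } so -2823/4096
edge 14 of 14 (RED): { -1, -3/4, -23/32, -45/64, -89/128, -177/256, -353/512 | -2823/4096, -1411/2048, -705/1024, -11/16, -5/8, -1/2, 0 } so -5647/8192

-5647/8192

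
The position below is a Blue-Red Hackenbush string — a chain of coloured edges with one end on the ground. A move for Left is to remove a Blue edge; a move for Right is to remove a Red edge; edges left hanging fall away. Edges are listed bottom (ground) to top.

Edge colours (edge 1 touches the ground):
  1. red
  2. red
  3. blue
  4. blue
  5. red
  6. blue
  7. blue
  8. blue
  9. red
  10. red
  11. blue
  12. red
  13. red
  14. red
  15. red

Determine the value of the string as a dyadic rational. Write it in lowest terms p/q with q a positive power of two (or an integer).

-10463/8192

val(r) = { (no moves) | 0 } => -1
val(rr) = { (no moves) | -1; 0 } => -2
val(rrb) = { -2 | -1; 0 } => -3/2
val(rrbb) = { -2; -3/2 | -1; 0 } => -5/4
val(rrbbr) = { -2; -3/2 | -5/4; -1; 0 } => -11/8
val(rrbbrb) = { -2; -3/2; -11/8 | -5/4; -1; 0 } => -21/16
val(rrbbrbb) = { -2; -3/2; -11/8; -21/16 | -5/4; -1; 0 } => -41/32
val(rrbbrbbb) = { -2; -3/2; -11/8; -21/16; -41/32 | -5/4; -1; 0 } => -81/64
val(rrbbrbbbr) = { -2; -3/2; -11/8; -21/16; -41/32 | -81/64; -5/4; -1; 0 } => -163/128
val(rrbbrbbbrr) = { -2; -3/2; -11/8; -21/16; -41/32 | -163/128; -81/64; -5/4; -1; 0 } => -327/256
val(rrbbrbbbrrb) = { -2; -3/2; -11/8; -21/16; -41/32; -327/256 | -163/128; -81/64; -5/4; -1; 0 } => -653/512
val(rrbbrbbbrrbr) = { -2; -3/2; -11/8; -21/16; -41/32; -327/256 | -653/512; -163/128; -81/64; -5/4; -1; 0 } => -1307/1024
val(rrbbrbbbrrbrr) = { -2; -3/2; -11/8; -21/16; -41/32; -327/256 | -1307/1024; -653/512; -163/128; -81/64; -5/4; -1; 0 } => -2615/2048
val(rrbbrbbbrrbrrr) = { -2; -3/2; -11/8; -21/16; -41/32; -327/256 | -2615/2048; -1307/1024; -653/512; -163/128; -81/64; -5/4; -1; 0 } => -5231/4096
val(rrbbrbbbrrbrrrr) = { -2; -3/2; -11/8; -21/16; -41/32; -327/256 | -5231/4096; -2615/2048; -1307/1024; -653/512; -163/128; -81/64; -5/4; -1; 0 } => -10463/8192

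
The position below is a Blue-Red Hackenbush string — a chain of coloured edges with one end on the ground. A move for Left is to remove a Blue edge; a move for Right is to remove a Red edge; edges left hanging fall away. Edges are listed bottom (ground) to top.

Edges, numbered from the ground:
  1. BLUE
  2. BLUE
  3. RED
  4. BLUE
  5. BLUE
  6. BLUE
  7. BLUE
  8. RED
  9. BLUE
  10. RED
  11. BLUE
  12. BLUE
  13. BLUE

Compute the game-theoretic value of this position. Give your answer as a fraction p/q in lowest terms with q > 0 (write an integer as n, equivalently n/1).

Recurse on prefixes of the 13-edge string BLUE BLUE RED BLUE BLUE BLUE BLUE RED BLUE RED BLUE BLUE BLUE:
value_1 [B]  L=[0]  R=[·]  = 1
value_2 [BB]  L=[0 1]  R=[·]  = 2
value_3 [BBR]  L=[0 1]  R=[2]  = 3/2
value_4 [BBRB]  L=[0 1 3/2]  R=[2]  = 7/4
value_5 [BBRBB]  L=[0 1 3/2 7/4]  R=[2]  = 15/8
value_6 [BBRBBB]  L=[0 1 3/2 7/4 15/8]  R=[2]  = 31/16
value_7 [BBRBBBB]  L=[0 1 3/2 7/4 15/8 31/16]  R=[2]  = 63/32
value_8 [BBRBBBBR]  L=[0 1 3/2 7/4 15/8 31/16]  R=[63/32 2]  = 125/64
value_9 [BBRBBBBRB]  L=[0 1 3/2 7/4 15/8 31/16 125/64]  R=[63/32 2]  = 251/128
value_10 [BBRBBBBRBR]  L=[0 1 3/2 7/4 15/8 31/16 125/64]  R=[251/128 63/32 2]  = 501/256
value_11 [BBRBBBBRBRB]  L=[0 1 3/2 7/4 15/8 31/16 125/64 501/256]  R=[251/128 63/32 2]  = 1003/512
value_12 [BBRBBBBRBRBB]  L=[0 1 3/2 7/4 15/8 31/16 125/64 501/256 1003/512]  R=[251/128 63/32 2]  = 2007/1024
value_13 [BBRBBBBRBRBBB]  L=[0 1 3/2 7/4 15/8 31/16 125/64 501/256 1003/512 2007/1024]  R=[251/128 63/32 2]  = 4015/2048

4015/2048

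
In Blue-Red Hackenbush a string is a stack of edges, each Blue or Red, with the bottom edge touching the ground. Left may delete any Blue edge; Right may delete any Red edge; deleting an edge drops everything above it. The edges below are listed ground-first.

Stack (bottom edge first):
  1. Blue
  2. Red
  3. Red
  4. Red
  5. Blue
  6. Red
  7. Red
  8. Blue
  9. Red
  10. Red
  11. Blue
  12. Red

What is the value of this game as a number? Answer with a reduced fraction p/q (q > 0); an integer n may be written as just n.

293/2048

Prefix values for Blue Red Red Red Blue Red Red Blue Red Red Blue Red via {L|R} + simplicity:
step 1: add Blue to get B; options L={ 0 } R={ (no moves) } → 1
step 2: add Red to get BR; options L={ 0 } R={ 1 } → 1/2
step 3: add Red to get BRR; options L={ 0 } R={ 1/2; 1 } → 1/4
step 4: add Red to get BRRR; options L={ 0 } R={ 1/4; 1/2; 1 } → 1/8
step 5: add Blue to get BRRRB; options L={ 0; 1/8 } R={ 1/4; 1/2; 1 } → 3/16
step 6: add Red to get BRRRBR; options L={ 0; 1/8 } R={ 3/16; 1/4; 1/2; 1 } → 5/32
step 7: add Red to get BRRRBRR; options L={ 0; 1/8 } R={ 5/32; 3/16; 1/4; 1/2; 1 } → 9/64
step 8: add Blue to get BRRRBRRB; options L={ 0; 1/8; 9/64 } R={ 5/32; 3/16; 1/4; 1/2; 1 } → 19/128
step 9: add Red to get BRRRBRRBR; options L={ 0; 1/8; 9/64 } R={ 19/128; 5/32; 3/16; 1/4; 1/2; 1 } → 37/256
step 10: add Red to get BRRRBRRBRR; options L={ 0; 1/8; 9/64 } R={ 37/256; 19/128; 5/32; 3/16; 1/4; 1/2; 1 } → 73/512
step 11: add Blue to get BRRRBRRBRRB; options L={ 0; 1/8; 9/64; 73/512 } R={ 37/256; 19/128; 5/32; 3/16; 1/4; 1/2; 1 } → 147/1024
step 12: add Red to get BRRRBRRBRRBR; options L={ 0; 1/8; 9/64; 73/512 } R={ 147/1024; 37/256; 19/128; 5/32; 3/16; 1/4; 1/2; 1 } → 293/2048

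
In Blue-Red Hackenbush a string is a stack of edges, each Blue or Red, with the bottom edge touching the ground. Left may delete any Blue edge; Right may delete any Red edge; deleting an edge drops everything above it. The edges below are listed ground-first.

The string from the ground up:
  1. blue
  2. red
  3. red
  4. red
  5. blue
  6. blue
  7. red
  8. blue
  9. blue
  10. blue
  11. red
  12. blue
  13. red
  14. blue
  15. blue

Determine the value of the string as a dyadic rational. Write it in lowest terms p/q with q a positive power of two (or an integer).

3543/16384

Recurse on prefixes of the 15-edge string blue red red red blue blue red blue blue blue red blue red blue blue:
value_1 [b]  L=[0]  R=[—]  -> 1
value_2 [br]  L=[0]  R=[1]  -> 1/2
value_3 [brr]  L=[0]  R=[1/2,1]  -> 1/4
value_4 [brrr]  L=[0]  R=[1/4,1/2,1]  -> 1/8
value_5 [brrrb]  L=[0,1/8]  R=[1/4,1/2,1]  -> 3/16
value_6 [brrrbb]  L=[0,1/8,3/16]  R=[1/4,1/2,1]  -> 7/32
value_7 [brrrbbr]  L=[0,1/8,3/16]  R=[7/32,1/4,1/2,1]  -> 13/64
value_8 [brrrbbrb]  L=[0,1/8,3/16,13/64]  R=[7/32,1/4,1/2,1]  -> 27/128
value_9 [brrrbbrbb]  L=[0,1/8,3/16,13/64,27/128]  R=[7/32,1/4,1/2,1]  -> 55/256
value_10 [brrrbbrbbb]  L=[0,1/8,3/16,13/64,27/128,55/256]  R=[7/32,1/4,1/2,1]  -> 111/512
value_11 [brrrbbrbbbr]  L=[0,1/8,3/16,13/64,27/128,55/256]  R=[111/512,7/32,1/4,1/2,1]  -> 221/1024
value_12 [brrrbbrbbbrb]  L=[0,1/8,3/16,13/64,27/128,55/256,221/1024]  R=[111/512,7/32,1/4,1/2,1]  -> 443/2048
value_13 [brrrbbrbbbrbr]  L=[0,1/8,3/16,13/64,27/128,55/256,221/1024]  R=[443/2048,111/512,7/32,1/4,1/2,1]  -> 885/4096
value_14 [brrrbbrbbbrbrb]  L=[0,1/8,3/16,13/64,27/128,55/256,221/1024,885/4096]  R=[443/2048,111/512,7/32,1/4,1/2,1]  -> 1771/8192
value_15 [brrrbbrbbbrbrbb]  L=[0,1/8,3/16,13/64,27/128,55/256,221/1024,885/4096,1771/8192]  R=[443/2048,111/512,7/32,1/4,1/2,1]  -> 3543/16384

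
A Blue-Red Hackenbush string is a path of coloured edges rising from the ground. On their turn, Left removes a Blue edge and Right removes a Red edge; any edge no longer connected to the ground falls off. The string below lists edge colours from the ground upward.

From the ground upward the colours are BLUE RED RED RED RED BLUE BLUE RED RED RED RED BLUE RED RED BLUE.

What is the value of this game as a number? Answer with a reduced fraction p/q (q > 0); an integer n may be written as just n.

Recurse on prefixes of the 15-edge string BLUE RED RED RED RED BLUE BLUE RED RED RED RED BLUE RED RED BLUE:
step 1: add BLUE to get B; options L={ 0 } R={ — } → 1
step 2: add RED to get BR; options L={ 0 } R={ 1 } → 1/2
step 3: add RED to get BRR; options L={ 0 } R={ 1/2 1 } → 1/4
step 4: add RED to get BRRR; options L={ 0 } R={ 1/4 1/2 1 } → 1/8
step 5: add RED to get BRRRR; options L={ 0 } R={ 1/8 1/4 1/2 1 } → 1/16
step 6: add BLUE to get BRRRRB; options L={ 0 1/16 } R={ 1/8 1/4 1/2 1 } → 3/32
step 7: add BLUE to get BRRRRBB; options L={ 0 1/16 3/32 } R={ 1/8 1/4 1/2 1 } → 7/64
step 8: add RED to get BRRRRBBR; options L={ 0 1/16 3/32 } R={ 7/64 1/8 1/4 1/2 1 } → 13/128
step 9: add RED to get BRRRRBBRR; options L={ 0 1/16 3/32 } R={ 13/128 7/64 1/8 1/4 1/2 1 } → 25/256
step 10: add RED to get BRRRRBBRRR; options L={ 0 1/16 3/32 } R={ 25/256 13/128 7/64 1/8 1/4 1/2 1 } → 49/512
step 11: add RED to get BRRRRBBRRRR; options L={ 0 1/16 3/32 } R={ 49/512 25/256 13/128 7/64 1/8 1/4 1/2 1 } → 97/1024
step 12: add BLUE to get BRRRRBBRRRRB; options L={ 0 1/16 3/32 97/1024 } R={ 49/512 25/256 13/128 7/64 1/8 1/4 1/2 1 } → 195/2048
step 13: add RED to get BRRRRBBRRRRBR; options L={ 0 1/16 3/32 97/1024 } R={ 195/2048 49/512 25/256 13/128 7/64 1/8 1/4 1/2 1 } → 389/4096
step 14: add RED to get BRRRRBBRRRRBRR; options L={ 0 1/16 3/32 97/1024 } R={ 389/4096 195/2048 49/512 25/256 13/128 7/64 1/8 1/4 1/2 1 } → 777/8192
step 15: add BLUE to get BRRRRBBRRRRBRRB; options L={ 0 1/16 3/32 97/1024 777/8192 } R={ 389/4096 195/2048 49/512 25/256 13/128 7/64 1/8 1/4 1/2 1 } → 1555/16384

1555/16384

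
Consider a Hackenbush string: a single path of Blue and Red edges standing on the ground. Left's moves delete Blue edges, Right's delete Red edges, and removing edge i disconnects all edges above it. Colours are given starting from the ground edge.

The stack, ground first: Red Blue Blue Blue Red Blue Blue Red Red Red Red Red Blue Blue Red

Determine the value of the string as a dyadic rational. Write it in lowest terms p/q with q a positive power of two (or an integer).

-2547/16384

Build g(s[:k]) for k = 1..15, string s = Red Blue Blue Blue Red Blue Blue Red Red Red Red Red Blue Blue Red.
step 1: add Red to get R; options L={ · } R={ 0 } → -1
step 2: add Blue to get RB; options L={ -1 } R={ 0 } → -1/2
step 3: add Blue to get RBB; options L={ -1; -1/2 } R={ 0 } → -1/4
step 4: add Blue to get RBBB; options L={ -1; -1/2; -1/4 } R={ 0 } → -1/8
step 5: add Red to get RBBBR; options L={ -1; -1/2; -1/4 } R={ -1/8; 0 } → -3/16
step 6: add Blue to get RBBBRB; options L={ -1; -1/2; -1/4; -3/16 } R={ -1/8; 0 } → -5/32
step 7: add Blue to get RBBBRBB; options L={ -1; -1/2; -1/4; -3/16; -5/32 } R={ -1/8; 0 } → -9/64
step 8: add Red to get RBBBRBBR; options L={ -1; -1/2; -1/4; -3/16; -5/32 } R={ -9/64; -1/8; 0 } → -19/128
step 9: add Red to get RBBBRBBRR; options L={ -1; -1/2; -1/4; -3/16; -5/32 } R={ -19/128; -9/64; -1/8; 0 } → -39/256
step 10: add Red to get RBBBRBBRRR; options L={ -1; -1/2; -1/4; -3/16; -5/32 } R={ -39/256; -19/128; -9/64; -1/8; 0 } → -79/512
step 11: add Red to get RBBBRBBRRRR; options L={ -1; -1/2; -1/4; -3/16; -5/32 } R={ -79/512; -39/256; -19/128; -9/64; -1/8; 0 } → -159/1024
step 12: add Red to get RBBBRBBRRRRR; options L={ -1; -1/2; -1/4; -3/16; -5/32 } R={ -159/1024; -79/512; -39/256; -19/128; -9/64; -1/8; 0 } → -319/2048
step 13: add Blue to get RBBBRBBRRRRRB; options L={ -1; -1/2; -1/4; -3/16; -5/32; -319/2048 } R={ -159/1024; -79/512; -39/256; -19/128; -9/64; -1/8; 0 } → -637/4096
step 14: add Blue to get RBBBRBBRRRRRBB; options L={ -1; -1/2; -1/4; -3/16; -5/32; -319/2048; -637/4096 } R={ -159/1024; -79/512; -39/256; -19/128; -9/64; -1/8; 0 } → -1273/8192
step 15: add Red to get RBBBRBBRRRRRBBR; options L={ -1; -1/2; -1/4; -3/16; -5/32; -319/2048; -637/4096 } R={ -1273/8192; -159/1024; -79/512; -39/256; -19/128; -9/64; -1/8; 0 } → -2547/16384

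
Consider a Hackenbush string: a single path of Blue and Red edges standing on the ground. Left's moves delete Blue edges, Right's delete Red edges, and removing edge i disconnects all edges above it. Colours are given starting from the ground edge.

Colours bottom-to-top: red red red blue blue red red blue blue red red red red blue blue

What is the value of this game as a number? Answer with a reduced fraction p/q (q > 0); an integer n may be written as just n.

-9849/4096

r: Left { — }, Right { 0 } so simplest -1
rr: Left { — }, Right { -1, 0 } so simplest -2
rrr: Left { — }, Right { -2, -1, 0 } so simplest -3
rrrb: Left { -3 }, Right { -2, -1, 0 } so simplest -5/2
rrrbb: Left { -3, -5/2 }, Right { -2, -1, 0 } so simplest -9/4
rrrbbr: Left { -3, -5/2 }, Right { -9/4, -2, -1, 0 } so simplest -19/8
rrrbbrr: Left { -3, -5/2 }, Right { -19/8, -9/4, -2, -1, 0 } so simplest -39/16
rrrbbrrb: Left { -3, -5/2, -39/16 }, Right { -19/8, -9/4, -2, -1, 0 } so simplest -77/32
rrrbbrrbb: Left { -3, -5/2, -39/16, -77/32 }, Right { -19/8, -9/4, -2, -1, 0 } so simplest -153/64
rrrbbrrbbr: Left { -3, -5/2, -39/16, -77/32 }, Right { -153/64, -19/8, -9/4, -2, -1, 0 } so simplest -307/128
rrrbbrrbbrr: Left { -3, -5/2, -39/16, -77/32 }, Right { -307/128, -153/64, -19/8, -9/4, -2, -1, 0 } so simplest -615/256
rrrbbrrbbrrr: Left { -3, -5/2, -39/16, -77/32 }, Right { -615/256, -307/128, -153/64, -19/8, -9/4, -2, -1, 0 } so simplest -1231/512
rrrbbrrbbrrrr: Left { -3, -5/2, -39/16, -77/32 }, Right { -1231/512, -615/256, -307/128, -153/64, -19/8, -9/4, -2, -1, 0 } so simplest -2463/1024
rrrbbrrbbrrrrb: Left { -3, -5/2, -39/16, -77/32, -2463/1024 }, Right { -1231/512, -615/256, -307/128, -153/64, -19/8, -9/4, -2, -1, 0 } so simplest -4925/2048
rrrbbrrbbrrrrbb: Left { -3, -5/2, -39/16, -77/32, -2463/1024, -4925/2048 }, Right { -1231/512, -615/256, -307/128, -153/64, -19/8, -9/4, -2, -1, 0 } so simplest -9849/4096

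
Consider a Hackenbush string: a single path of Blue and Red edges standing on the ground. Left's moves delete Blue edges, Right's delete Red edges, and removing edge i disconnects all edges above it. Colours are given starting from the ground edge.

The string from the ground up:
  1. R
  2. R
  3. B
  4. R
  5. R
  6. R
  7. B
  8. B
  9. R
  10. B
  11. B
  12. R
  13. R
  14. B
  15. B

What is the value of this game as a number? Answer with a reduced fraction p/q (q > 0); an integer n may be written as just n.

-15513/8192

step 1: add R to get R; options L={ · } R={ 0 } -> -1
step 2: add R to get RR; options L={ · } R={ -1,0 } -> -2
step 3: add B to get RRB; options L={ -2 } R={ -1,0 } -> -3/2
step 4: add R to get RRBR; options L={ -2 } R={ -3/2,-1,0 } -> -7/4
step 5: add R to get RRBRR; options L={ -2 } R={ -7/4,-3/2,-1,0 } -> -15/8
step 6: add R to get RRBRRR; options L={ -2 } R={ -15/8,-7/4,-3/2,-1,0 } -> -31/16
step 7: add B to get RRBRRRB; options L={ -2,-31/16 } R={ -15/8,-7/4,-3/2,-1,0 } -> -61/32
step 8: add B to get RRBRRRBB; options L={ -2,-31/16,-61/32 } R={ -15/8,-7/4,-3/2,-1,0 } -> -121/64
step 9: add R to get RRBRRRBBR; options L={ -2,-31/16,-61/32 } R={ -121/64,-15/8,-7/4,-3/2,-1,0 } -> -243/128
step 10: add B to get RRBRRRBBRB; options L={ -2,-31/16,-61/32,-243/128 } R={ -121/64,-15/8,-7/4,-3/2,-1,0 } -> -485/256
step 11: add B to get RRBRRRBBRBB; options L={ -2,-31/16,-61/32,-243/128,-485/256 } R={ -121/64,-15/8,-7/4,-3/2,-1,0 } -> -969/512
step 12: add R to get RRBRRRBBRBBR; options L={ -2,-31/16,-61/32,-243/128,-485/256 } R={ -969/512,-121/64,-15/8,-7/4,-3/2,-1,0 } -> -1939/1024
step 13: add R to get RRBRRRBBRBBRR; options L={ -2,-31/16,-61/32,-243/128,-485/256 } R={ -1939/1024,-969/512,-121/64,-15/8,-7/4,-3/2,-1,0 } -> -3879/2048
step 14: add B to get RRBRRRBBRBBRRB; options L={ -2,-31/16,-61/32,-243/128,-485/256,-3879/2048 } R={ -1939/1024,-969/512,-121/64,-15/8,-7/4,-3/2,-1,0 } -> -7757/4096
step 15: add B to get RRBRRRBBRBBRRBB; options L={ -2,-31/16,-61/32,-243/128,-485/256,-3879/2048,-7757/4096 } R={ -1939/1024,-969/512,-121/64,-15/8,-7/4,-3/2,-1,0 } -> -15513/8192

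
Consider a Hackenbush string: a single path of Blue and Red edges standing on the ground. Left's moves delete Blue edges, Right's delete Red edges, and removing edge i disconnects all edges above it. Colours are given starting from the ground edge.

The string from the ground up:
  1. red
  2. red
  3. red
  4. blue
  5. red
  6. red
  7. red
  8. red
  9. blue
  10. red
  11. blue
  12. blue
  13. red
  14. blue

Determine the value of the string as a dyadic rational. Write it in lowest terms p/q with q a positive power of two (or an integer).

r: Left { none }, Right { 0 } gives simplest -1
rr: Left { none }, Right { -1,0 } gives simplest -2
rrr: Left { none }, Right { -2,-1,0 } gives simplest -3
rrrb: Left { -3 }, Right { -2,-1,0 } gives simplest -5/2
rrrbr: Left { -3 }, Right { -5/2,-2,-1,0 } gives simplest -11/4
rrrbrr: Left { -3 }, Right { -11/4,-5/2,-2,-1,0 } gives simplest -23/8
rrrbrrr: Left { -3 }, Right { -23/8,-11/4,-5/2,-2,-1,0 } gives simplest -47/16
rrrbrrrr: Left { -3 }, Right { -47/16,-23/8,-11/4,-5/2,-2,-1,0 } gives simplest -95/32
rrrbrrrrb: Left { -3,-95/32 }, Right { -47/16,-23/8,-11/4,-5/2,-2,-1,0 } gives simplest -189/64
rrrbrrrrbr: Left { -3,-95/32 }, Right { -189/64,-47/16,-23/8,-11/4,-5/2,-2,-1,0 } gives simplest -379/128
rrrbrrrrbrb: Left { -3,-95/32,-379/128 }, Right { -189/64,-47/16,-23/8,-11/4,-5/2,-2,-1,0 } gives simplest -757/256
rrrbrrrrbrbb: Left { -3,-95/32,-379/128,-757/256 }, Right { -189/64,-47/16,-23/8,-11/4,-5/2,-2,-1,0 } gives simplest -1513/512
rrrbrrrrbrbbr: Left { -3,-95/32,-379/128,-757/256 }, Right { -1513/512,-189/64,-47/16,-23/8,-11/4,-5/2,-2,-1,0 } gives simplest -3027/1024
rrrbrrrrbrbbrb: Left { -3,-95/32,-379/128,-757/256,-3027/1024 }, Right { -1513/512,-189/64,-47/16,-23/8,-11/4,-5/2,-2,-1,0 } gives simplest -6053/2048

-6053/2048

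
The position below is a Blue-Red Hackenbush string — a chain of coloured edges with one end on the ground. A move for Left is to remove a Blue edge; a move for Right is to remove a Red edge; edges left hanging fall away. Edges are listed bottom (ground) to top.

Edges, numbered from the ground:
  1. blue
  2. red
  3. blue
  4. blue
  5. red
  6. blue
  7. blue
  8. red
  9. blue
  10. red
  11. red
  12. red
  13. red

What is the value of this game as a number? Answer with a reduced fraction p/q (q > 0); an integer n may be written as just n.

Recurse on prefixes of the 13-edge string blue red blue blue red blue blue red blue red red red red:
1 of 13 · b · max L 0 · min R +∞ ⇒ 1
2 of 13 · br · max L 0 · min R 1 ⇒ 1/2
3 of 13 · brb · max L 1/2 · min R 1 ⇒ 3/4
4 of 13 · brbb · max L 3/4 · min R 1 ⇒ 7/8
5 of 13 · brbbr · max L 3/4 · min R 7/8 ⇒ 13/16
6 of 13 · brbbrb · max L 13/16 · min R 7/8 ⇒ 27/32
7 of 13 · brbbrbb · max L 27/32 · min R 7/8 ⇒ 55/64
8 of 13 · brbbrbbr · max L 27/32 · min R 55/64 ⇒ 109/128
9 of 13 · brbbrbbrb · max L 109/128 · min R 55/64 ⇒ 219/256
10 of 13 · brbbrbbrbr · max L 109/128 · min R 219/256 ⇒ 437/512
11 of 13 · brbbrbbrbrr · max L 109/128 · min R 437/512 ⇒ 873/1024
12 of 13 · brbbrbbrbrrr · max L 109/128 · min R 873/1024 ⇒ 1745/2048
13 of 13 · brbbrbbrbrrrr · max L 109/128 · min R 1745/2048 ⇒ 3489/4096

3489/4096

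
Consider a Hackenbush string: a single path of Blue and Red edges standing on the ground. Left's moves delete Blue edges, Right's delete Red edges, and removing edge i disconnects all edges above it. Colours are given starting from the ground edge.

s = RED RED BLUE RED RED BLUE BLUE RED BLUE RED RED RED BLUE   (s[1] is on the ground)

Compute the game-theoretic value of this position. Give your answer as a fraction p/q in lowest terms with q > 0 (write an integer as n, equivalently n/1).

-3677/2048

R: Left { · }, Right { 0 } so simplest -1
RR: Left { · }, Right { -1 0 } so simplest -2
RRB: Left { -2 }, Right { -1 0 } so simplest -3/2
RRBR: Left { -2 }, Right { -3/2 -1 0 } so simplest -7/4
RRBRR: Left { -2 }, Right { -7/4 -3/2 -1 0 } so simplest -15/8
RRBRRB: Left { -2 -15/8 }, Right { -7/4 -3/2 -1 0 } so simplest -29/16
RRBRRBB: Left { -2 -15/8 -29/16 }, Right { -7/4 -3/2 -1 0 } so simplest -57/32
RRBRRBBR: Left { -2 -15/8 -29/16 }, Right { -57/32 -7/4 -3/2 -1 0 } so simplest -115/64
RRBRRBBRB: Left { -2 -15/8 -29/16 -115/64 }, Right { -57/32 -7/4 -3/2 -1 0 } so simplest -229/128
RRBRRBBRBR: Left { -2 -15/8 -29/16 -115/64 }, Right { -229/128 -57/32 -7/4 -3/2 -1 0 } so simplest -459/256
RRBRRBBRBRR: Left { -2 -15/8 -29/16 -115/64 }, Right { -459/256 -229/128 -57/32 -7/4 -3/2 -1 0 } so simplest -919/512
RRBRRBBRBRRR: Left { -2 -15/8 -29/16 -115/64 }, Right { -919/512 -459/256 -229/128 -57/32 -7/4 -3/2 -1 0 } so simplest -1839/1024
RRBRRBBRBRRRB: Left { -2 -15/8 -29/16 -115/64 -1839/1024 }, Right { -919/512 -459/256 -229/128 -57/32 -7/4 -3/2 -1 0 } so simplest -3677/2048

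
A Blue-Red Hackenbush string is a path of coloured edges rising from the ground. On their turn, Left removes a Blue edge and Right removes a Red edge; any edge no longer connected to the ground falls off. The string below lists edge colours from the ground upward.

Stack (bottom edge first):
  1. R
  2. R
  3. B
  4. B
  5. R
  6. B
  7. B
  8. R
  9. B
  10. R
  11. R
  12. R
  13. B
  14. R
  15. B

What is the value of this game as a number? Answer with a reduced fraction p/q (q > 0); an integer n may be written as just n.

-10613/8192

1 of 15 · R · max L −∞ · min R 0 — -1
2 of 15 · RR · max L −∞ · min R -1 — -2
3 of 15 · RRB · max L -2 · min R -1 — -3/2
4 of 15 · RRBB · max L -3/2 · min R -1 — -5/4
5 of 15 · RRBBR · max L -3/2 · min R -5/4 — -11/8
6 of 15 · RRBBRB · max L -11/8 · min R -5/4 — -21/16
7 of 15 · RRBBRBB · max L -21/16 · min R -5/4 — -41/32
8 of 15 · RRBBRBBR · max L -21/16 · min R -41/32 — -83/64
9 of 15 · RRBBRBBRB · max L -83/64 · min R -41/32 — -165/128
10 of 15 · RRBBRBBRBR · max L -83/64 · min R -165/128 — -331/256
11 of 15 · RRBBRBBRBRR · max L -83/64 · min R -331/256 — -663/512
12 of 15 · RRBBRBBRBRRR · max L -83/64 · min R -663/512 — -1327/1024
13 of 15 · RRBBRBBRBRRRB · max L -1327/1024 · min R -663/512 — -2653/2048
14 of 15 · RRBBRBBRBRRRBR · max L -1327/1024 · min R -2653/2048 — -5307/4096
15 of 15 · RRBBRBBRBRRRBRB · max L -5307/4096 · min R -2653/2048 — -10613/8192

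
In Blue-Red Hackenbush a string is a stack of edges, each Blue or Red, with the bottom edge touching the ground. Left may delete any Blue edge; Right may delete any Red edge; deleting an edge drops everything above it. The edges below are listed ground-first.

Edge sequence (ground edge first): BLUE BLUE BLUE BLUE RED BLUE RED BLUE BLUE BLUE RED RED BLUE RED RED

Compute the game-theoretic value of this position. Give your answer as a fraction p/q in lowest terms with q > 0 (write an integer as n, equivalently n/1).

Build G(s[:k]) for k = 1..15, string s = BLUE BLUE BLUE BLUE RED BLUE RED BLUE BLUE BLUE RED RED BLUE RED RED.
G_1 [B]  L=[0]  R=[·]  so 1
G_2 [BB]  L=[0 1]  R=[·]  so 2
G_3 [BBB]  L=[0 1 2]  R=[·]  so 3
G_4 [BBBB]  L=[0 1 2 3]  R=[·]  so 4
G_5 [BBBBR]  L=[0 1 2 3]  R=[4]  so 7/2
G_6 [BBBBRB]  L=[0 1 2 3 7/2]  R=[4]  so 15/4
G_7 [BBBBRBR]  L=[0 1 2 3 7/2]  R=[15/4 4]  so 29/8
G_8 [BBBBRBRB]  L=[0 1 2 3 7/2 29/8]  R=[15/4 4]  so 59/16
G_9 [BBBBRBRBB]  L=[0 1 2 3 7/2 29/8 59/16]  R=[15/4 4]  so 119/32
G_10 [BBBBRBRBBB]  L=[0 1 2 3 7/2 29/8 59/16 119/32]  R=[15/4 4]  so 239/64
G_11 [BBBBRBRBBBR]  L=[0 1 2 3 7/2 29/8 59/16 119/32]  R=[239/64 15/4 4]  so 477/128
G_12 [BBBBRBRBBBRR]  L=[0 1 2 3 7/2 29/8 59/16 119/32]  R=[477/128 239/64 15/4 4]  so 953/256
G_13 [BBBBRBRBBBRRB]  L=[0 1 2 3 7/2 29/8 59/16 119/32 953/256]  R=[477/128 239/64 15/4 4]  so 1907/512
G_14 [BBBBRBRBBBRRBR]  L=[0 1 2 3 7/2 29/8 59/16 119/32 953/256]  R=[1907/512 477/128 239/64 15/4 4]  so 3813/1024
G_15 [BBBBRBRBBBRRBRR]  L=[0 1 2 3 7/2 29/8 59/16 119/32 953/256]  R=[3813/1024 1907/512 477/128 239/64 15/4 4]  so 7625/2048

7625/2048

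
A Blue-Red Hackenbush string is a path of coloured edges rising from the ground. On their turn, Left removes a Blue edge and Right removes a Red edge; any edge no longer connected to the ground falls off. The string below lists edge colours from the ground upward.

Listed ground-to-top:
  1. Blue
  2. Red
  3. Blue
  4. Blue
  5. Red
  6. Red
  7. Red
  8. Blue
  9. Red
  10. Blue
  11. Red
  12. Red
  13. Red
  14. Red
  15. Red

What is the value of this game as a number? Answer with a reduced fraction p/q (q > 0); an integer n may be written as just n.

G_1 [B]  L=[0]  R=[none]  -> 1
G_2 [BR]  L=[0]  R=[1]  -> 1/2
G_3 [BRB]  L=[0, 1/2]  R=[1]  -> 3/4
G_4 [BRBB]  L=[0, 1/2, 3/4]  R=[1]  -> 7/8
G_5 [BRBBR]  L=[0, 1/2, 3/4]  R=[7/8, 1]  -> 13/16
G_6 [BRBBRR]  L=[0, 1/2, 3/4]  R=[13/16, 7/8, 1]  -> 25/32
G_7 [BRBBRRR]  L=[0, 1/2, 3/4]  R=[25/32, 13/16, 7/8, 1]  -> 49/64
G_8 [BRBBRRRB]  L=[0, 1/2, 3/4, 49/64]  R=[25/32, 13/16, 7/8, 1]  -> 99/128
G_9 [BRBBRRRBR]  L=[0, 1/2, 3/4, 49/64]  R=[99/128, 25/32, 13/16, 7/8, 1]  -> 197/256
G_10 [BRBBRRRBRB]  L=[0, 1/2, 3/4, 49/64, 197/256]  R=[99/128, 25/32, 13/16, 7/8, 1]  -> 395/512
G_11 [BRBBRRRBRBR]  L=[0, 1/2, 3/4, 49/64, 197/256]  R=[395/512, 99/128, 25/32, 13/16, 7/8, 1]  -> 789/1024
G_12 [BRBBRRRBRBRR]  L=[0, 1/2, 3/4, 49/64, 197/256]  R=[789/1024, 395/512, 99/128, 25/32, 13/16, 7/8, 1]  -> 1577/2048
G_13 [BRBBRRRBRBRRR]  L=[0, 1/2, 3/4, 49/64, 197/256]  R=[1577/2048, 789/1024, 395/512, 99/128, 25/32, 13/16, 7/8, 1]  -> 3153/4096
G_14 [BRBBRRRBRBRRRR]  L=[0, 1/2, 3/4, 49/64, 197/256]  R=[3153/4096, 1577/2048, 789/1024, 395/512, 99/128, 25/32, 13/16, 7/8, 1]  -> 6305/8192
G_15 [BRBBRRRBRBRRRRR]  L=[0, 1/2, 3/4, 49/64, 197/256]  R=[6305/8192, 3153/4096, 1577/2048, 789/1024, 395/512, 99/128, 25/32, 13/16, 7/8, 1]  -> 12609/16384

12609/16384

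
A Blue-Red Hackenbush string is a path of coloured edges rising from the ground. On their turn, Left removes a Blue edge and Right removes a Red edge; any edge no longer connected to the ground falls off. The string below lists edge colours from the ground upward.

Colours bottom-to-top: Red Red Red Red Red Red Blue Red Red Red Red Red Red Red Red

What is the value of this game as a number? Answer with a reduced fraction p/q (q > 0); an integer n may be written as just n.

-3071/512

Recurse on prefixes of the 15-edge string Red Red Red Red Red Red Blue Red Red Red Red Red Red Red Red:
step 1: add Red to get R; options L={  } R={ 0 } gives -1
step 2: add Red to get RR; options L={  } R={ -1 0 } gives -2
step 3: add Red to get RRR; options L={  } R={ -2 -1 0 } gives -3
step 4: add Red to get RRRR; options L={  } R={ -3 -2 -1 0 } gives -4
step 5: add Red to get RRRRR; options L={  } R={ -4 -3 -2 -1 0 } gives -5
step 6: add Red to get RRRRRR; options L={  } R={ -5 -4 -3 -2 -1 0 } gives -6
step 7: add Blue to get RRRRRRB; options L={ -6 } R={ -5 -4 -3 -2 -1 0 } gives -11/2
step 8: add Red to get RRRRRRBR; options L={ -6 } R={ -11/2 -5 -4 -3 -2 -1 0 } gives -23/4
step 9: add Red to get RRRRRRBRR; options L={ -6 } R={ -23/4 -11/2 -5 -4 -3 -2 -1 0 } gives -47/8
step 10: add Red to get RRRRRRBRRR; options L={ -6 } R={ -47/8 -23/4 -11/2 -5 -4 -3 -2 -1 0 } gives -95/16
step 11: add Red to get RRRRRRBRRRR; options L={ -6 } R={ -95/16 -47/8 -23/4 -11/2 -5 -4 -3 -2 -1 0 } gives -191/32
step 12: add Red to get RRRRRRBRRRRR; options L={ -6 } R={ -191/32 -95/16 -47/8 -23/4 -11/2 -5 -4 -3 -2 -1 0 } gives -383/64
step 13: add Red to get RRRRRRBRRRRRR; options L={ -6 } R={ -383/64 -191/32 -95/16 -47/8 -23/4 -11/2 -5 -4 -3 -2 -1 0 } gives -767/128
step 14: add Red to get RRRRRRBRRRRRRR; options L={ -6 } R={ -767/128 -383/64 -191/32 -95/16 -47/8 -23/4 -11/2 -5 -4 -3 -2 -1 0 } gives -1535/256
step 15: add Red to get RRRRRRBRRRRRRRR; options L={ -6 } R={ -1535/256 -767/128 -383/64 -191/32 -95/16 -47/8 -23/4 -11/2 -5 -4 -3 -2 -1 0 } gives -3071/512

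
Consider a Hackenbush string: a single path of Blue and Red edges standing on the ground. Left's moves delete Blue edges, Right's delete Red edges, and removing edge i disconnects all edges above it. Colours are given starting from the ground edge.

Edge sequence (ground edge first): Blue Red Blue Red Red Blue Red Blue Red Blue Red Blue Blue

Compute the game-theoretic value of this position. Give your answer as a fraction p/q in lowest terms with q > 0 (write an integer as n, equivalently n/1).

2391/4096

Prefix values for Blue Red Blue Red Red Blue Red Blue Red Blue Red Blue Blue via {L|R} + simplicity:
B: Left { 0 }, Right { none } → simplest 1
BR: Left { 0 }, Right { 1 } → simplest 1/2
BRB: Left { 0 1/2 }, Right { 1 } → simplest 3/4
BRBR: Left { 0 1/2 }, Right { 3/4 1 } → simplest 5/8
BRBRR: Left { 0 1/2 }, Right { 5/8 3/4 1 } → simplest 9/16
BRBRRB: Left { 0 1/2 9/16 }, Right { 5/8 3/4 1 } → simplest 19/32
BRBRRBR: Left { 0 1/2 9/16 }, Right { 19/32 5/8 3/4 1 } → simplest 37/64
BRBRRBRB: Left { 0 1/2 9/16 37/64 }, Right { 19/32 5/8 3/4 1 } → simplest 75/128
BRBRRBRBR: Left { 0 1/2 9/16 37/64 }, Right { 75/128 19/32 5/8 3/4 1 } → simplest 149/256
BRBRRBRBRB: Left { 0 1/2 9/16 37/64 149/256 }, Right { 75/128 19/32 5/8 3/4 1 } → simplest 299/512
BRBRRBRBRBR: Left { 0 1/2 9/16 37/64 149/256 }, Right { 299/512 75/128 19/32 5/8 3/4 1 } → simplest 597/1024
BRBRRBRBRBRB: Left { 0 1/2 9/16 37/64 149/256 597/1024 }, Right { 299/512 75/128 19/32 5/8 3/4 1 } → simplest 1195/2048
BRBRRBRBRBRBB: Left { 0 1/2 9/16 37/64 149/256 597/1024 1195/2048 }, Right { 299/512 75/128 19/32 5/8 3/4 1 } → simplest 2391/4096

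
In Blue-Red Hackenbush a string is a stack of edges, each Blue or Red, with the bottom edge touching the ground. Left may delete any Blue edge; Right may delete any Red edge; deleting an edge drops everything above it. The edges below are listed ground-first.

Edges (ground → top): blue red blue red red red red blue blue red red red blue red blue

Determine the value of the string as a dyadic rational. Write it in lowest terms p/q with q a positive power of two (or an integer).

Prefix values for blue red blue red red red red blue blue red red red blue red blue via {L|R} + simplicity:
G(b) = { 0 | none } → 1
G(br) = { 0 | 1 } → 1/2
G(brb) = { 0, 1/2 | 1 } → 3/4
G(brbr) = { 0, 1/2 | 3/4, 1 } → 5/8
G(brbrr) = { 0, 1/2 | 5/8, 3/4, 1 } → 9/16
G(brbrrr) = { 0, 1/2 | 9/16, 5/8, 3/4, 1 } → 17/32
G(brbrrrr) = { 0, 1/2 | 17/32, 9/16, 5/8, 3/4, 1 } → 33/64
G(brbrrrrb) = { 0, 1/2, 33/64 | 17/32, 9/16, 5/8, 3/4, 1 } → 67/128
G(brbrrrrbb) = { 0, 1/2, 33/64, 67/128 | 17/32, 9/16, 5/8, 3/4, 1 } → 135/256
G(brbrrrrbbr) = { 0, 1/2, 33/64, 67/128 | 135/256, 17/32, 9/16, 5/8, 3/4, 1 } → 269/512
G(brbrrrrbbrr) = { 0, 1/2, 33/64, 67/128 | 269/512, 135/256, 17/32, 9/16, 5/8, 3/4, 1 } → 537/1024
G(brbrrrrbbrrr) = { 0, 1/2, 33/64, 67/128 | 537/1024, 269/512, 135/256, 17/32, 9/16, 5/8, 3/4, 1 } → 1073/2048
G(brbrrrrbbrrrb) = { 0, 1/2, 33/64, 67/128, 1073/2048 | 537/1024, 269/512, 135/256, 17/32, 9/16, 5/8, 3/4, 1 } → 2147/4096
G(brbrrrrbbrrrbr) = { 0, 1/2, 33/64, 67/128, 1073/2048 | 2147/4096, 537/1024, 269/512, 135/256, 17/32, 9/16, 5/8, 3/4, 1 } → 4293/8192
G(brbrrrrbbrrrbrb) = { 0, 1/2, 33/64, 67/128, 1073/2048, 4293/8192 | 2147/4096, 537/1024, 269/512, 135/256, 17/32, 9/16, 5/8, 3/4, 1 } → 8587/16384

8587/16384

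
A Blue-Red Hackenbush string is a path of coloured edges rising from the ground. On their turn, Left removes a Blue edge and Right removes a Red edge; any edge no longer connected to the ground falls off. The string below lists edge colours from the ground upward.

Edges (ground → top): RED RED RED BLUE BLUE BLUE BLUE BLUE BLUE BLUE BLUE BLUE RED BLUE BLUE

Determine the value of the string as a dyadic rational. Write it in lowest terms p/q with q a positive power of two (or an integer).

Prefix values for RED RED RED BLUE BLUE BLUE BLUE BLUE BLUE BLUE BLUE BLUE RED BLUE BLUE via {L|R} + simplicity:
value(R) = { (no moves) | 0 } gives -1
value(RR) = { (no moves) | -1; 0 } gives -2
value(RRR) = { (no moves) | -2; -1; 0 } gives -3
value(RRRB) = { -3 | -2; -1; 0 } gives -5/2
value(RRRBB) = { -3; -5/2 | -2; -1; 0 } gives -9/4
value(RRRBBB) = { -3; -5/2; -9/4 | -2; -1; 0 } gives -17/8
value(RRRBBBB) = { -3; -5/2; -9/4; -17/8 | -2; -1; 0 } gives -33/16
value(RRRBBBBB) = { -3; -5/2; -9/4; -17/8; -33/16 | -2; -1; 0 } gives -65/32
value(RRRBBBBBB) = { -3; -5/2; -9/4; -17/8; -33/16; -65/32 | -2; -1; 0 } gives -129/64
value(RRRBBBBBBB) = { -3; -5/2; -9/4; -17/8; -33/16; -65/32; -129/64 | -2; -1; 0 } gives -257/128
value(RRRBBBBBBBB) = { -3; -5/2; -9/4; -17/8; -33/16; -65/32; -129/64; -257/128 | -2; -1; 0 } gives -513/256
value(RRRBBBBBBBBB) = { -3; -5/2; -9/4; -17/8; -33/16; -65/32; -129/64; -257/128; -513/256 | -2; -1; 0 } gives -1025/512
value(RRRBBBBBBBBBR) = { -3; -5/2; -9/4; -17/8; -33/16; -65/32; -129/64; -257/128; -513/256 | -1025/512; -2; -1; 0 } gives -2051/1024
value(RRRBBBBBBBBBRB) = { -3; -5/2; -9/4; -17/8; -33/16; -65/32; -129/64; -257/128; -513/256; -2051/1024 | -1025/512; -2; -1; 0 } gives -4101/2048
value(RRRBBBBBBBBBRBB) = { -3; -5/2; -9/4; -17/8; -33/16; -65/32; -129/64; -257/128; -513/256; -2051/1024; -4101/2048 | -1025/512; -2; -1; 0 } gives -8201/4096

-8201/4096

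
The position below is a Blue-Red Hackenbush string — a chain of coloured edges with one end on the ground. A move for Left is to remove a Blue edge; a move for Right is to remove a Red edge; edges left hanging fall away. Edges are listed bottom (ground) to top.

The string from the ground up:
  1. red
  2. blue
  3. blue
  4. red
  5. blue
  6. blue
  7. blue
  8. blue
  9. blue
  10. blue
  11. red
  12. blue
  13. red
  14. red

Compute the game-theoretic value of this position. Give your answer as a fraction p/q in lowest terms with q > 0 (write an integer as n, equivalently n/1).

-2071/8192

step 1: add red to get r; options L={ (no moves) } R={ 0 } ⇒ -1
step 2: add blue to get rb; options L={ -1 } R={ 0 } ⇒ -1/2
step 3: add blue to get rbb; options L={ -1,-1/2 } R={ 0 } ⇒ -1/4
step 4: add red to get rbbr; options L={ -1,-1/2 } R={ -1/4,0 } ⇒ -3/8
step 5: add blue to get rbbrb; options L={ -1,-1/2,-3/8 } R={ -1/4,0 } ⇒ -5/16
step 6: add blue to get rbbrbb; options L={ -1,-1/2,-3/8,-5/16 } R={ -1/4,0 } ⇒ -9/32
step 7: add blue to get rbbrbbb; options L={ -1,-1/2,-3/8,-5/16,-9/32 } R={ -1/4,0 } ⇒ -17/64
step 8: add blue to get rbbrbbbb; options L={ -1,-1/2,-3/8,-5/16,-9/32,-17/64 } R={ -1/4,0 } ⇒ -33/128
step 9: add blue to get rbbrbbbbb; options L={ -1,-1/2,-3/8,-5/16,-9/32,-17/64,-33/128 } R={ -1/4,0 } ⇒ -65/256
step 10: add blue to get rbbrbbbbbb; options L={ -1,-1/2,-3/8,-5/16,-9/32,-17/64,-33/128,-65/256 } R={ -1/4,0 } ⇒ -129/512
step 11: add red to get rbbrbbbbbbr; options L={ -1,-1/2,-3/8,-5/16,-9/32,-17/64,-33/128,-65/256 } R={ -129/512,-1/4,0 } ⇒ -259/1024
step 12: add blue to get rbbrbbbbbbrb; options L={ -1,-1/2,-3/8,-5/16,-9/32,-17/64,-33/128,-65/256,-259/1024 } R={ -129/512,-1/4,0 } ⇒ -517/2048
step 13: add red to get rbbrbbbbbbrbr; options L={ -1,-1/2,-3/8,-5/16,-9/32,-17/64,-33/128,-65/256,-259/1024 } R={ -517/2048,-129/512,-1/4,0 } ⇒ -1035/4096
step 14: add red to get rbbrbbbbbbrbrr; options L={ -1,-1/2,-3/8,-5/16,-9/32,-17/64,-33/128,-65/256,-259/1024 } R={ -1035/4096,-517/2048,-129/512,-1/4,0 } ⇒ -2071/8192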